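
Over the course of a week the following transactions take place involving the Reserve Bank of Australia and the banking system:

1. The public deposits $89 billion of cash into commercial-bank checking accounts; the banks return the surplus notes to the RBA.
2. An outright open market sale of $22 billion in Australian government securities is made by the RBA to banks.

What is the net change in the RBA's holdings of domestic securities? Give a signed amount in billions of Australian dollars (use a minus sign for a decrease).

RBA balance sheet:
  Assets:      Securities −$22B
  Liabilities: Bank reserves +$67B, Currency in circulation −$89B
So the change in the RBA's holdings of domestic securities is -$22 billion.

-$22 billion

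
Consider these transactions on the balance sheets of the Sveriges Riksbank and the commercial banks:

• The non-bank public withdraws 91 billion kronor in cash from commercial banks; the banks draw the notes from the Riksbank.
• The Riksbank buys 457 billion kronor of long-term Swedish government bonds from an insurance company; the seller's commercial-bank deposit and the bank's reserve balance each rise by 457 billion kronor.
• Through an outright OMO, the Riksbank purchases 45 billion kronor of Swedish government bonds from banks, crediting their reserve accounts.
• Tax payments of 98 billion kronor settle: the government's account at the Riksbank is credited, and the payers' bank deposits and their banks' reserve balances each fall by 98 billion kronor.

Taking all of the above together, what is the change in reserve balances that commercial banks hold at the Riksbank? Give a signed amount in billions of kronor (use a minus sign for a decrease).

Currency withdrawal 91 billion kronor: banks swap reserves for currency → −91B.
Asset purchase (from non-banks) 457 billion kronor: the Riksbank pays by crediting reserve accounts → +457B.
OMO purchase (from banks) 45 billion kronor: the Riksbank pays by crediting reserve accounts → +45B.
Government account inflow 98 billion kronor: funds move from bank reserves into the government account → −98B.
Net: −91 + 457 + 45 − 98 = +313 billion.

+313 billion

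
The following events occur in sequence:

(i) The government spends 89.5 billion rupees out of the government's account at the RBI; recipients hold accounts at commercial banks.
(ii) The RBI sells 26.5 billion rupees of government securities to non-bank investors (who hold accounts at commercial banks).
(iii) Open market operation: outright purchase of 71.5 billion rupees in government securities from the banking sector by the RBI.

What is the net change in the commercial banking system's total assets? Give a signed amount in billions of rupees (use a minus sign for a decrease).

Government spending 89.5 billion rupees: bank balance sheets expand → +89.5B.
Asset sale (to non-banks) 26.5 billion rupees: bank balance sheets shrink → −26.5B.
OMO purchase (from banks) 71.5 billion rupees: just an asset swap on bank balance sheets → 0.
Net: 89.5 − 26.5 + 0 = +63 billion.

+63 billion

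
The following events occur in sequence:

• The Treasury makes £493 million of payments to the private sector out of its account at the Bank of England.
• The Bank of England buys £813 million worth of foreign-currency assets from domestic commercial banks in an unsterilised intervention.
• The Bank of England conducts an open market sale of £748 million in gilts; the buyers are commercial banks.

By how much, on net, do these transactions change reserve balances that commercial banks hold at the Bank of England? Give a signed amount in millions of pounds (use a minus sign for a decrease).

Government spending £493 million: government payments flow into bank reserve accounts → +£493M.
FX purchase £813 million: the Bank of England pays by crediting reserve accounts → +£813M.
OMO sale (to banks) £748 million: the buying banks pay out of their reserve balances → −£748M.
Net: 493 + 813 − 748 = +£558 million.

+£558 million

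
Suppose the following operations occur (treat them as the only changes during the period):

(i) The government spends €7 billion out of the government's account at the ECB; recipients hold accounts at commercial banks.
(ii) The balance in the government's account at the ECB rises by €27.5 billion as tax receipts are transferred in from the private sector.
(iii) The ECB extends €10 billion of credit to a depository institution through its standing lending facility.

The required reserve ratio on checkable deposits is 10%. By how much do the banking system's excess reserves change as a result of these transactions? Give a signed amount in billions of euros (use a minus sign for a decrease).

Government spending €7 billion: reserves +€7B, deposits +€7B.
Government account inflow €27.5 billion: reserves −€27.5B, deposits −€27.5B.
Discount-window loan €10 billion: reserves +€10B, deposits 0.
Totals: Δreserves = −€10.5B, Δdeposits = −€20.5B.
Δrequired reserves = 10% × −€20.5B = −€2.05B.
Δexcess reserves = Δreserves − Δrequired = −€10.5B − (−€2.05B) = -€8.45 billion.

-€8.45 billion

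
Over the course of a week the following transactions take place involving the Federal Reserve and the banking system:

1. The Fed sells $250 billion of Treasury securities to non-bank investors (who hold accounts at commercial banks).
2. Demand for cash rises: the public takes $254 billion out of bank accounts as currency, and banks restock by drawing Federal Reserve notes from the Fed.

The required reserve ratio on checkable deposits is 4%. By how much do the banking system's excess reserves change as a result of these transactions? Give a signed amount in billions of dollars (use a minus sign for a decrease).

Asset sale (to non-banks) $250 billion: reserves −$250B, deposits −$250B.
Currency withdrawal $254 billion: reserves −$254B, deposits −$254B.
Totals: Δreserves = −$504B, Δdeposits = −$504B.
Δrequired reserves = 4% × −$504B = −$20.16B.
Δexcess reserves = Δreserves − Δrequired = −$504B − (−$20.16B) = -$483.84 billion.

-$483.84 billion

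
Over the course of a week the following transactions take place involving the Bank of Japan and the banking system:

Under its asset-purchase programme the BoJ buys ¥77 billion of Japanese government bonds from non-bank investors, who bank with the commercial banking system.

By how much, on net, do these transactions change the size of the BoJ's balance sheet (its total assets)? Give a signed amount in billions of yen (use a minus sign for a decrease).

+¥77 billion

BoJ balance sheet:
  Assets:      Securities +¥77B
  Liabilities: Bank reserves +¥77B
Commercial banking system:
  Assets:      Reserves at CB +¥77B
  Liabilities: Checkable deposits +¥77B
Change in total BoJ assets = +¥77 billion.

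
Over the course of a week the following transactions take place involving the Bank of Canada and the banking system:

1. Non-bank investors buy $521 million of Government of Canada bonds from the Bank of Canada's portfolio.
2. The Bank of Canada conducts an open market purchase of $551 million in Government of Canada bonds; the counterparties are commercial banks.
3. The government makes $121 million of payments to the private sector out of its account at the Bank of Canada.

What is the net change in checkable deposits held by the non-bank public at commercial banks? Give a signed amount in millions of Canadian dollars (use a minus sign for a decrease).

-$400 million

Bank of Canada balance sheet:
  Assets:      Securities +$30M
  Liabilities: Bank reserves +$151M, Government deposits −$121M
Commercial banking system:
  Assets:      Reserves at CB +$151M, Securities −$551M
  Liabilities: Checkable deposits −$400M
So the change in checkable deposits held by the non-bank public at commercial banks is -$400 million.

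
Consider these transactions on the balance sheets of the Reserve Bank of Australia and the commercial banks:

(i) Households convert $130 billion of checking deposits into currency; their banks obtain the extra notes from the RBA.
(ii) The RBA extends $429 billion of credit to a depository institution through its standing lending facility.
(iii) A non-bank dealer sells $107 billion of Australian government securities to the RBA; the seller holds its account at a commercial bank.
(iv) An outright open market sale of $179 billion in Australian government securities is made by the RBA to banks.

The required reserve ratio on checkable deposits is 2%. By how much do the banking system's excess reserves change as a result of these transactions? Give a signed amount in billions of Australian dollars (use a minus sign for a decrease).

Currency withdrawal $130 billion: reserves −$130B, deposits −$130B.
Discount-window loan $429 billion: reserves +$429B, deposits 0.
Asset purchase (from non-banks) $107 billion: reserves +$107B, deposits +$107B.
OMO sale (to banks) $179 billion: reserves −$179B, deposits 0.
Totals: Δreserves = +$227B, Δdeposits = −$23B.
Δrequired reserves = 2% × −$23B = −$0.46B.
Δexcess reserves = Δreserves − Δrequired = +$227B − (−$0.46B) = +$227.46 billion.

+$227.46 billion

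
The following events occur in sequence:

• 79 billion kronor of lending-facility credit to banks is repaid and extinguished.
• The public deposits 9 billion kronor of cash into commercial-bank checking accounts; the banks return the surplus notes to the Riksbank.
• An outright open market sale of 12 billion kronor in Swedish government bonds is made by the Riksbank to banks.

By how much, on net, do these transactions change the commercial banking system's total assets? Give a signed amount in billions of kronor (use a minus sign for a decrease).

Riksbank balance sheet:
  Assets:      Securities −12B, Loans to banks −79B
  Liabilities: Bank reserves −82B, Currency in circulation −9B
Commercial banking system:
  Assets:      Reserves at CB −82B, Securities +12B
  Liabilities: Checkable deposits +9B, Borrowings from CB −79B
Change in total bank assets = -70 billion.

-70 billion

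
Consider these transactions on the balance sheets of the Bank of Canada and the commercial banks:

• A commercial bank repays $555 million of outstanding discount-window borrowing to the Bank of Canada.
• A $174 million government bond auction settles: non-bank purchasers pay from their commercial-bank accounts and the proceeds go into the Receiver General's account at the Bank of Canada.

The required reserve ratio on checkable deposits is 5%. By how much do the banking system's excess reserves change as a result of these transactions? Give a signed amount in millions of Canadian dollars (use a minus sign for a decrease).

-$720.3 million

Discount-window repayment $555 million: reserves −$555M, deposits 0.
Government account inflow $174 million: reserves −$174M, deposits −$174M.
Totals: Δreserves = −$729M, Δdeposits = −$174M.
Δrequired reserves = 5% × −$174M = −$8.7M.
Δexcess reserves = Δreserves − Δrequired = −$729M − (−$8.7M) = -$720.3 million.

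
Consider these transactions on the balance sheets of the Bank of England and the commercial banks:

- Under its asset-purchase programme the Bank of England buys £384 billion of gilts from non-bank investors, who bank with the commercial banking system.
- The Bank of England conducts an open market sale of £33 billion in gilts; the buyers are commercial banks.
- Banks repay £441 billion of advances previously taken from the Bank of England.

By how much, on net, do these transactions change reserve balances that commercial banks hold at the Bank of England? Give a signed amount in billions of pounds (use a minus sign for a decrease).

Asset purchase (from non-banks) £384 billion: the Bank of England pays by crediting reserve accounts → +£384B.
OMO sale (to banks) £33 billion: the buying banks pay out of their reserve balances → −£33B.
Discount-window repayment £441 billion: repayment is debited from reserves → −£441B.
Net: 384 − 33 − 441 = -£90 billion.

-£90 billion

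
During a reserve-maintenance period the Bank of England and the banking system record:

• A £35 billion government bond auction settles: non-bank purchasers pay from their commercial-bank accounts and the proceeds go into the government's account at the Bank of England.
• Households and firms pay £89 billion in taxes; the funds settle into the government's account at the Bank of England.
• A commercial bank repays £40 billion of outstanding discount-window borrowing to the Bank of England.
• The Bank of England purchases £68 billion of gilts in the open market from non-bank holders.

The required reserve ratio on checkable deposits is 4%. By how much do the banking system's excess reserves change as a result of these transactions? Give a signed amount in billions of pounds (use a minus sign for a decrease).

Government account inflow £35 billion: reserves −£35B, deposits −£35B.
Government account inflow £89 billion: reserves −£89B, deposits −£89B.
Discount-window repayment £40 billion: reserves −£40B, deposits 0.
Asset purchase (from non-banks) £68 billion: reserves +£68B, deposits +£68B.
Totals: Δreserves = −£96B, Δdeposits = −£56B.
Δrequired reserves = 4% × −£56B = −£2.24B.
Δexcess reserves = Δreserves − Δrequired = −£96B − (−£2.24B) = -£93.76 billion.

-£93.76 billion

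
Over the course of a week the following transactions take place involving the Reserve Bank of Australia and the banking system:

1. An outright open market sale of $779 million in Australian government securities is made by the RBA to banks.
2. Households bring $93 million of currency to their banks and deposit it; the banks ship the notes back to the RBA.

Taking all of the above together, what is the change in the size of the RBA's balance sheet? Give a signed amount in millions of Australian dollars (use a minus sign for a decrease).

-$779 million

OMO sale (to banks) $779 million: an RBA asset is shed → −$779M.
Currency deposit $93 million: only the composition of liabilities changes → 0.
Net: −779 + 0 = -$779 million.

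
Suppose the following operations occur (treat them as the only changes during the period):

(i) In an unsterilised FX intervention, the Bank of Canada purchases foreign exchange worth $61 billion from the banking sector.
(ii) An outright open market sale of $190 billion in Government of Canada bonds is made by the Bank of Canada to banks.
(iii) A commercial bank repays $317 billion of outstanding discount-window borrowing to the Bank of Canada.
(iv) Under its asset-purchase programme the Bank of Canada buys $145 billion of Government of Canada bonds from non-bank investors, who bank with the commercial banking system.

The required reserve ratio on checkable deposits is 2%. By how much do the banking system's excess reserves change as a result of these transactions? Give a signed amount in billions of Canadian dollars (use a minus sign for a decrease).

FX purchase $61 billion: reserves +$61B, deposits 0.
OMO sale (to banks) $190 billion: reserves −$190B, deposits 0.
Discount-window repayment $317 billion: reserves −$317B, deposits 0.
Asset purchase (from non-banks) $145 billion: reserves +$145B, deposits +$145B.
Totals: Δreserves = −$301B, Δdeposits = +$145B.
Δrequired reserves = 2% × +$145B = +$2.9B.
Δexcess reserves = Δreserves − Δrequired = −$301B − (+$2.9B) = -$303.9 billion.

-$303.9 billion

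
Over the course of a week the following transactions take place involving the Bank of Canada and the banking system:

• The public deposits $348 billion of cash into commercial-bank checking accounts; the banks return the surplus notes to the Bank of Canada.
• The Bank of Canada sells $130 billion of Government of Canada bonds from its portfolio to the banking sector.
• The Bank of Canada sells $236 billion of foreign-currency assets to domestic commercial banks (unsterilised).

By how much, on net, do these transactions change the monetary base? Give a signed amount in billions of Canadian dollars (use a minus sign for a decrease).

Bank of Canada balance sheet:
  Assets:      Securities −$130B, Foreign assets −$236B
  Liabilities: Bank reserves −$18B, Currency in circulation −$348B
Commercial banking system:
  Assets:      Reserves at CB −$18B, Securities +$130B, Foreign assets +$236B
  Liabilities: Checkable deposits +$348B
Monetary base = currency + reserves: −$348B + (−$18B) = -$366 billion.

-$366 billion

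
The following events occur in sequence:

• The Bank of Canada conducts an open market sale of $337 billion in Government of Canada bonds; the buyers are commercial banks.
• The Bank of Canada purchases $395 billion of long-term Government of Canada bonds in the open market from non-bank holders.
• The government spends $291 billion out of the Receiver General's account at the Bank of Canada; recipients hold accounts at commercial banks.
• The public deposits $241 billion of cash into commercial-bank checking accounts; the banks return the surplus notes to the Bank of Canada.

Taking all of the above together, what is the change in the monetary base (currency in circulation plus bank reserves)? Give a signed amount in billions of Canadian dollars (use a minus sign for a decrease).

OMO sale (to banks) $337 billion: Bank of Canada balance sheet contracts → −$337B.
Asset purchase (from non-banks) $395 billion: Bank of Canada balance sheet expands → +$395B.
Government spending $291 billion: a non-base liability converts back to reserves → +$291B.
Currency deposit $241 billion: just a shift between currency and reserves — both are base money → 0.
Net: −337 + 395 + 291 + 0 = +$349 billion.

+$349 billion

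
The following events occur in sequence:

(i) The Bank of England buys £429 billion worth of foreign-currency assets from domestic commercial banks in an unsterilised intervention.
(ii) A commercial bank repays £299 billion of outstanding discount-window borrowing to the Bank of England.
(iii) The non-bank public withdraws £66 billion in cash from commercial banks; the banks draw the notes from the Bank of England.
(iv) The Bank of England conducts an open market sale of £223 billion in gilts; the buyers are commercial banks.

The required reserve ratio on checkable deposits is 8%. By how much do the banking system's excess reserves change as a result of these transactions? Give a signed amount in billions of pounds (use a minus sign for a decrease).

-£153.72 billion

FX purchase £429 billion: reserves +£429B, deposits 0.
Discount-window repayment £299 billion: reserves −£299B, deposits 0.
Currency withdrawal £66 billion: reserves −£66B, deposits −£66B.
OMO sale (to banks) £223 billion: reserves −£223B, deposits 0.
Totals: Δreserves = −£159B, Δdeposits = −£66B.
Δrequired reserves = 8% × −£66B = −£5.28B.
Δexcess reserves = Δreserves − Δrequired = −£159B − (−£5.28B) = -£153.72 billion.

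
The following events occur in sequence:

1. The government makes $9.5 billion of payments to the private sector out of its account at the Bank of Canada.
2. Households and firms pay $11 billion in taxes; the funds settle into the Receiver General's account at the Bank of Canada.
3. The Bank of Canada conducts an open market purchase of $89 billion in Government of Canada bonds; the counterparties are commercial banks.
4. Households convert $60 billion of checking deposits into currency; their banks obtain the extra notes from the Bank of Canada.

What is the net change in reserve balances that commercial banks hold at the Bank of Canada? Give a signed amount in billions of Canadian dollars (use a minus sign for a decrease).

+$27.5 billion

Government spending $9.5 billion: government payments flow into bank reserve accounts → +$9.5B.
Government account inflow $11 billion: funds move from bank reserves into the government account → −$11B.
OMO purchase (from banks) $89 billion: the Bank of Canada pays by crediting reserve accounts → +$89B.
Currency withdrawal $60 billion: banks swap reserves for currency → −$60B.
Net: 9.5 − 11 + 89 − 60 = +$27.5 billion.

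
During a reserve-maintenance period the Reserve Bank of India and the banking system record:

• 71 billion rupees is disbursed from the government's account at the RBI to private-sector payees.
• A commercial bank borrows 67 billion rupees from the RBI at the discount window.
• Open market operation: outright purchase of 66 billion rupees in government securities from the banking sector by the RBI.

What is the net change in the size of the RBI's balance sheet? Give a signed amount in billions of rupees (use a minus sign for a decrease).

Government spending 71 billion rupees: only the composition of liabilities changes → 0.
Discount-window loan 67 billion rupees: an RBI asset is acquired → +67B.
OMO purchase (from banks) 66 billion rupees: an RBI asset is acquired → +66B.
Net: 0 + 67 + 66 = +133 billion.

+133 billion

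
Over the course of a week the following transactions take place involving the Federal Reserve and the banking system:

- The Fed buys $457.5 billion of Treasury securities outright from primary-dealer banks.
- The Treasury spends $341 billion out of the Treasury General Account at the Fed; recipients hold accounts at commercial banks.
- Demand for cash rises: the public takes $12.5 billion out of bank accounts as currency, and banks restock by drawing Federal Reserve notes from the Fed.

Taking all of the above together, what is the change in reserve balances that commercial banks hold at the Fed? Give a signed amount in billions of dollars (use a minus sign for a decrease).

Fed balance sheet:
  Assets:      Securities +$457.5B
  Liabilities: Bank reserves +$786B, Currency in circulation +$12.5B, Government deposits −$341B
So the change in reserve balances that commercial banks hold at the Fed is +$786 billion.

+$786 billion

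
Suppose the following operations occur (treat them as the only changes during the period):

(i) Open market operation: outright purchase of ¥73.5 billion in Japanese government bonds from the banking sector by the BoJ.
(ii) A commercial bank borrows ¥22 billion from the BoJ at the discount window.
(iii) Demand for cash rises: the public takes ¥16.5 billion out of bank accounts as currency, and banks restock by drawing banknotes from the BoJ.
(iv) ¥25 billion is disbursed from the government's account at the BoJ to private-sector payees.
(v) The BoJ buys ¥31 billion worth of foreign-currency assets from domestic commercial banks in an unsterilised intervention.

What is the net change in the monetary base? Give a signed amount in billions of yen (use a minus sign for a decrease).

OMO purchase (from banks) ¥73.5 billion: BoJ balance sheet expands → +¥73.5B.
Discount-window loan ¥22 billion: BoJ balance sheet expands → +¥22B.
Currency withdrawal ¥16.5 billion: just a shift between currency and reserves — both are base money → 0.
Government spending ¥25 billion: a non-base liability converts back to reserves → +¥25B.
FX purchase ¥31 billion: BoJ balance sheet expands → +¥31B.
Net: 73.5 + 22 + 0 + 25 + 31 = +¥151.5 billion.

+¥151.5 billion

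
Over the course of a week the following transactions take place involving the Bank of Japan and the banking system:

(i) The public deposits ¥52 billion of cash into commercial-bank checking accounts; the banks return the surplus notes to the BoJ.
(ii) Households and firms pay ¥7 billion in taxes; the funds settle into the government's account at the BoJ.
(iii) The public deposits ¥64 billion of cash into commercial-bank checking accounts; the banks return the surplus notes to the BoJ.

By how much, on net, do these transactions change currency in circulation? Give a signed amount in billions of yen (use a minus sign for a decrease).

-¥116 billion

Currency deposit ¥52 billion: notes return to the central bank → −¥52B.
Government account inflow ¥7 billion: no currency enters or leaves circulation → 0.
Currency deposit ¥64 billion: notes return to the central bank → −¥64B.
Net: −52 + 0 − 64 = -¥116 billion.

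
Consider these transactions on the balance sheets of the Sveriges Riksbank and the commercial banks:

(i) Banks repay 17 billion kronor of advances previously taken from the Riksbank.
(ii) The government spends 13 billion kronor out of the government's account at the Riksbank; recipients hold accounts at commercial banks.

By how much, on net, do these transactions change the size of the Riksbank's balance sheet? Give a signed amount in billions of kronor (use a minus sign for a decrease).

-17 billion

Discount-window repayment 17 billion kronor: a Riksbank asset is shed → −17B.
Government spending 13 billion kronor: only the composition of liabilities changes → 0.
Net: −17 + 0 = -17 billion.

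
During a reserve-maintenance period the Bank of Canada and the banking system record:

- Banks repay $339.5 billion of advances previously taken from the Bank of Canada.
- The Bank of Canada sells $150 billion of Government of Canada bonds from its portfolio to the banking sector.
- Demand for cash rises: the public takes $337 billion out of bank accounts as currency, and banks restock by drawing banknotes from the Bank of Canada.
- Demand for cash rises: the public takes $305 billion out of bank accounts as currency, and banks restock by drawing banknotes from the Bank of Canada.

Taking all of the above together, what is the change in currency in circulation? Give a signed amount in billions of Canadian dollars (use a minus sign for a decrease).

+$642 billion

Discount-window repayment $339.5 billion: no currency enters or leaves circulation → 0.
OMO sale (to banks) $150 billion: no currency enters or leaves circulation → 0.
Currency withdrawal $337 billion: notes leave the central bank → +$337B.
Currency withdrawal $305 billion: notes leave the central bank → +$305B.
Net: 0 + 0 + 337 + 305 = +$642 billion.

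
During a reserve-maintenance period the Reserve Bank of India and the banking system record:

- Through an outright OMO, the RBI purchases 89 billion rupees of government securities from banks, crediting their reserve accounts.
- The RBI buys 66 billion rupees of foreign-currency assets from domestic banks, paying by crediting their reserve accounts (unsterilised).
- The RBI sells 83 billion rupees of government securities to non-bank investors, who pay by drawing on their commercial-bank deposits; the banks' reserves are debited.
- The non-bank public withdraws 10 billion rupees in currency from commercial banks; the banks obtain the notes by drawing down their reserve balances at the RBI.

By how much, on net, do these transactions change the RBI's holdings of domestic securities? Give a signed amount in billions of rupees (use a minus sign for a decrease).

RBI balance sheet:
  Assets:      Securities +6B, Foreign assets +66B
  Liabilities: Bank reserves +62B, Currency in circulation +10B
So the change in the RBI's holdings of domestic securities is +6 billion.

+6 billion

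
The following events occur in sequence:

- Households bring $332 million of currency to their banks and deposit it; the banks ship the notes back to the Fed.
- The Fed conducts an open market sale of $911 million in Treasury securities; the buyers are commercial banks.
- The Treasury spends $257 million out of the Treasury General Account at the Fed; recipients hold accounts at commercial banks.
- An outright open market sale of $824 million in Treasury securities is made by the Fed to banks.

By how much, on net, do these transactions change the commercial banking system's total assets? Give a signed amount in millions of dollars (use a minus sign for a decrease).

+$589 million

Currency deposit $332 million: bank balance sheets expand → +$332M.
OMO sale (to banks) $911 million: just an asset swap on bank balance sheets → 0.
Government spending $257 million: bank balance sheets expand → +$257M.
OMO sale (to banks) $824 million: just an asset swap on bank balance sheets → 0.
Net: 332 + 0 + 257 + 0 = +$589 million.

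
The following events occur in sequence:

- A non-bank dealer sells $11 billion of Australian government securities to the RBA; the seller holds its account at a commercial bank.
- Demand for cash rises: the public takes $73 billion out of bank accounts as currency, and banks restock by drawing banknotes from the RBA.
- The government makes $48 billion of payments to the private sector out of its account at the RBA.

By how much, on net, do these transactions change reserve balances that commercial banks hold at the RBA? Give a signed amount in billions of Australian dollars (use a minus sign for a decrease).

Asset purchase (from non-banks) $11 billion: the RBA pays by crediting reserve accounts → +$11B.
Currency withdrawal $73 billion: banks swap reserves for currency → −$73B.
Government spending $48 billion: government payments flow into bank reserve accounts → +$48B.
Net: 11 − 73 + 48 = -$14 billion.

-$14 billion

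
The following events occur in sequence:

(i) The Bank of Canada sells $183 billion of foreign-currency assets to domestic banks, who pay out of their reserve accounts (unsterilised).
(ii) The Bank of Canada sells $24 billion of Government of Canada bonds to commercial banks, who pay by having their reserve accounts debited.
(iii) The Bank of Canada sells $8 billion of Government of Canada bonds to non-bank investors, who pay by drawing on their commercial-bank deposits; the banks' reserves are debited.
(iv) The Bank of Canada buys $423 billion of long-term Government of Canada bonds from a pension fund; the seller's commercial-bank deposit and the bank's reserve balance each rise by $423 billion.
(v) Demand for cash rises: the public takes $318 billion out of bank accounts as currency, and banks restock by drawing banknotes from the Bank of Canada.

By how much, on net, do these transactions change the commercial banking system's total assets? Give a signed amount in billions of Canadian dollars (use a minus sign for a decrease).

+$97 billion

Bank of Canada balance sheet:
  Assets:      Securities +$391B, Foreign assets −$183B
  Liabilities: Bank reserves −$110B, Currency in circulation +$318B
Commercial banking system:
  Assets:      Reserves at CB −$110B, Securities +$24B, Foreign assets +$183B
  Liabilities: Checkable deposits +$97B
Change in total bank assets = +$97 billion.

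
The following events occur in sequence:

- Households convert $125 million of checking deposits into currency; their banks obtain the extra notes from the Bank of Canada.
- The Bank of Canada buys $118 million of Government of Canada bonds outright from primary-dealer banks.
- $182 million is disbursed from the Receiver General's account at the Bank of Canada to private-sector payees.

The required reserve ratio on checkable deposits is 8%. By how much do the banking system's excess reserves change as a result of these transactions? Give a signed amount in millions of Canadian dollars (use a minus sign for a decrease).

Currency withdrawal $125 million: reserves −$125M, deposits −$125M.
OMO purchase (from banks) $118 million: reserves +$118M, deposits 0.
Government spending $182 million: reserves +$182M, deposits +$182M.
Totals: Δreserves = +$175M, Δdeposits = +$57M.
Δrequired reserves = 8% × +$57M = +$4.56M.
Δexcess reserves = Δreserves − Δrequired = +$175M − (+$4.56M) = +$170.44 million.

+$170.44 million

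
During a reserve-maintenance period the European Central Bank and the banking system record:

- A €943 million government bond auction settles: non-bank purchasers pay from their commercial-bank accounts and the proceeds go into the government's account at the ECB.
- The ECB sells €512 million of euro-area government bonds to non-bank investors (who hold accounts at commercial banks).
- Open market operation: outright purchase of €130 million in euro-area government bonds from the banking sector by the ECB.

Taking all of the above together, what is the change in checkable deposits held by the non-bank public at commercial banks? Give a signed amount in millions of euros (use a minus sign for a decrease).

-€1455 million

Government account inflow €943 million: non-bank counterparties' bank balances fall → −€943M.
Asset sale (to non-banks) €512 million: non-bank counterparties' bank balances fall → −€512M.
OMO purchase (from banks) €130 million: the counterparty is a bank, so public deposits are unchanged → 0.
Net: −943 − 512 + 0 = -€1455 million.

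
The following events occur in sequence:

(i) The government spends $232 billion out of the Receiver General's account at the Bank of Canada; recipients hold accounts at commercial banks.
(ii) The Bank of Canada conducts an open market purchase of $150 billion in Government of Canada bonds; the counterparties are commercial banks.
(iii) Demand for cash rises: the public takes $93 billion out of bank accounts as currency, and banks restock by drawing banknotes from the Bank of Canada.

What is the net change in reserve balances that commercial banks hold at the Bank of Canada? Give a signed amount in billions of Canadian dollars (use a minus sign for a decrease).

+$289 billion

Bank of Canada balance sheet:
  Assets:      Securities +$150B
  Liabilities: Bank reserves +$289B, Currency in circulation +$93B, Government deposits −$232B
So the change in reserve balances that commercial banks hold at the Bank of Canada is +$289 billion.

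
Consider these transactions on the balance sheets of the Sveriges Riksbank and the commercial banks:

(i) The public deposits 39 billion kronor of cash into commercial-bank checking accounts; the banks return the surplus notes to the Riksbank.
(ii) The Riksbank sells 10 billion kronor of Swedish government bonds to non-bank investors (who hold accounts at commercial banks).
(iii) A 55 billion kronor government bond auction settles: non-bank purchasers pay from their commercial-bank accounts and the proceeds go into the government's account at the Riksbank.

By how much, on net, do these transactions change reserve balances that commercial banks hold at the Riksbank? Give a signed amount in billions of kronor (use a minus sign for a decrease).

Riksbank balance sheet:
  Assets:      Securities −10B
  Liabilities: Bank reserves −26B, Currency in circulation −39B, Government deposits +55B
So the change in reserve balances that commercial banks hold at the Riksbank is -26 billion.

-26 billion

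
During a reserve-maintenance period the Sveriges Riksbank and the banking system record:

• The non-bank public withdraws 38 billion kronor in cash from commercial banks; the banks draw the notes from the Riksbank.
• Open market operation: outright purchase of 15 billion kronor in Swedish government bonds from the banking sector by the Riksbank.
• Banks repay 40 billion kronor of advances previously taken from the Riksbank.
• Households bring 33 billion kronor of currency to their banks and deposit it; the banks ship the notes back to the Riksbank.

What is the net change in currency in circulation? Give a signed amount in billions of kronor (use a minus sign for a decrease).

Riksbank balance sheet:
  Assets:      Securities +15B, Loans to banks −40B
  Liabilities: Bank reserves −30B, Currency in circulation +5B
Commercial banking system:
  Assets:      Reserves at CB −30B, Securities −15B
  Liabilities: Checkable deposits −5B, Borrowings from CB −40B
So the change in currency in circulation is +5 billion.

+5 billion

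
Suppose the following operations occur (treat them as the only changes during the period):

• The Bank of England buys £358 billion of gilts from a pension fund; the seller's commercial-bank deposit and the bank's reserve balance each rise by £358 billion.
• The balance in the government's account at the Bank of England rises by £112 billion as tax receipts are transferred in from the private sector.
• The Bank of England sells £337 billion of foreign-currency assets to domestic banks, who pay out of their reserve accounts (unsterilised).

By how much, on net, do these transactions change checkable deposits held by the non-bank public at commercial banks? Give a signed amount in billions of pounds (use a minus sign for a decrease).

Bank of England balance sheet:
  Assets:      Securities +£358B, Foreign assets −£337B
  Liabilities: Bank reserves −£91B, Government deposits +£112B
Commercial banking system:
  Assets:      Reserves at CB −£91B, Foreign assets +£337B
  Liabilities: Checkable deposits +£246B
So the change in checkable deposits held by the non-bank public at commercial banks is +£246 billion.

+£246 billion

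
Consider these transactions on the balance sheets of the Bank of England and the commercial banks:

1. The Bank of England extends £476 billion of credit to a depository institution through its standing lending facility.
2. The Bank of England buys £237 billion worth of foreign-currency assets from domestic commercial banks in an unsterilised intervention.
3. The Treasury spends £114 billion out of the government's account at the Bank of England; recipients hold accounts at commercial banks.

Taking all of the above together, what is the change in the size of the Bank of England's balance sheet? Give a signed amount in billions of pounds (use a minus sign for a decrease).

Discount-window loan £476 billion: a Bank of England asset is acquired → +£476B.
FX purchase £237 billion: a Bank of England asset is acquired → +£237B.
Government spending £114 billion: only the composition of liabilities changes → 0.
Net: 476 + 237 + 0 = +£713 billion.

+£713 billion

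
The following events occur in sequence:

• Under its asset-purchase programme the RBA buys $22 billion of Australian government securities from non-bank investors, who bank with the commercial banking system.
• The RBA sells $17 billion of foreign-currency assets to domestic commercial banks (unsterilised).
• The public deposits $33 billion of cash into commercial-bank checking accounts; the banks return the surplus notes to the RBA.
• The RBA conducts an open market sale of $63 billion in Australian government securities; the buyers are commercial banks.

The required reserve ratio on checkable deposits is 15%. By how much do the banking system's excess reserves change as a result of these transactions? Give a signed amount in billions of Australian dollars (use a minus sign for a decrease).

-$33.25 billion

Asset purchase (from non-banks) $22 billion: reserves +$22B, deposits +$22B.
FX sale $17 billion: reserves −$17B, deposits 0.
Currency deposit $33 billion: reserves +$33B, deposits +$33B.
OMO sale (to banks) $63 billion: reserves −$63B, deposits 0.
Totals: Δreserves = −$25B, Δdeposits = +$55B.
Δrequired reserves = 15% × +$55B = +$8.25B.
Δexcess reserves = Δreserves − Δrequired = −$25B − (+$8.25B) = -$33.25 billion.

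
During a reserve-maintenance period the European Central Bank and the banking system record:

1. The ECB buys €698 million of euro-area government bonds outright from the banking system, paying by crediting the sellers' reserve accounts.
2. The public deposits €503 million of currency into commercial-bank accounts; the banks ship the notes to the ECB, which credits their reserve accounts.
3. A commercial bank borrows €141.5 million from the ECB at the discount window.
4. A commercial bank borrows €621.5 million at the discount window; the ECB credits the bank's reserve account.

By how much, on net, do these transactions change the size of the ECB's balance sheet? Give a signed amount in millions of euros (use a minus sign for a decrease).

OMO purchase (from banks) €698 million: an ECB asset is acquired → +€698M.
Currency deposit €503 million: only the composition of liabilities changes → 0.
Discount-window loan €141.5 million: an ECB asset is acquired → +€141.5M.
Discount-window loan €621.5 million: an ECB asset is acquired → +€621.5M.
Net: 698 + 0 + 141.5 + 621.5 = +€1461 million.

+€1461 million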